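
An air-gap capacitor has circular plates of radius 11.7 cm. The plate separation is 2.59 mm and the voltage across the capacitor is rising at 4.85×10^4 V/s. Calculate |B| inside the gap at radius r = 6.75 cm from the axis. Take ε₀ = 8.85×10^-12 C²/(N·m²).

7.03×10^-12 T

With E = V/d, dE/dt = 1.873×10^7 V/(m·s) and πR² = 0.04301 m², giving I_d = ε₀ πR² dE/dt = 7.129×10^-6 A.
∮B·dl = μ₀ I_d,enc with I_d,enc = I_d r²/R² = 2.373×10^-6 A; so B = μ₀ I_d,enc/(2πr) = 7.03×10^-12 T.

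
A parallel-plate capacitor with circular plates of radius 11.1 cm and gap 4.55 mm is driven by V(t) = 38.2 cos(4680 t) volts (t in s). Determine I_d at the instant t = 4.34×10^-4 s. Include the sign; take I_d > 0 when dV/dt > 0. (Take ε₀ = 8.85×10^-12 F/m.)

dV/dt = (38.2)(4680)·−sin(2.03112) = -1.602×10^5 V/s.
I_d = C dV/dt with C = ε₀A/d = (8.85×10^-12)(0.03871)/(4.55×10^-3) = 7.529×10^-11 F, so I_d = (7.529×10^-11)(-1.602×10^5) = -1.21×10^-5 A.

-1.21×10^-5 A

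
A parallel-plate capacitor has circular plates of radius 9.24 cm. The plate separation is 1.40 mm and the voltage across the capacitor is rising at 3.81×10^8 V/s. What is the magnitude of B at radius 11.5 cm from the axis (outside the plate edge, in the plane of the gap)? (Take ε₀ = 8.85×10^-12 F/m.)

I_d = C dV/dt with C = ε₀πR²/d = 1.695×10^-10 F, so I_d = (1.695×10^-10)(3.81×10^8) = 0.06458 A.
Outside the plates the loop encloses all of I_d, so B·2πr = μ₀ I_d and B = 1.12×10^-7 T.

1.12×10^-7 T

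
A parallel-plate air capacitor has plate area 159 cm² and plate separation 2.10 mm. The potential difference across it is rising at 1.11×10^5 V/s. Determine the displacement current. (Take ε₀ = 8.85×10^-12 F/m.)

7.44×10^-6 A

C = ε₀A/d = (8.85×10^-12)(0.0159)/(2.10×10^-3) = 6.701×10^-11 F.
I_d = C dV/dt = (6.701×10^-11)(1.11×10^5) = 7.44×10^-6 A.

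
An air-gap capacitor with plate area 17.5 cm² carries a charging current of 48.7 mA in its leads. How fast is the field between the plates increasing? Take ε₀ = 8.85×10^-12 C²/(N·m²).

Charge continuity gives I_d = I = 0.0487 A between the plates.
Since I_d = ε₀ A dE/dt, dE/dt = I_d/(ε₀A) = (0.0487)/((8.85×10^-12)(1.75×10^-3)) = 3.14×10^12 V/(m·s).

3.14×10^12 V/(m·s)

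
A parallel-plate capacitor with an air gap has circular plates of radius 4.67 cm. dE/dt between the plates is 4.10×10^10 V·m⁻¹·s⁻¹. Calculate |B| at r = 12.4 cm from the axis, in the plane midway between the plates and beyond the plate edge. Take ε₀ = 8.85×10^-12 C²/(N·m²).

Through the whole plate area (πR² = 6.851×10^-3 m²), I_d = ε₀ πR² dE/dt = 2.486×10^-3 A.
For r ≥ R the full I_d is enclosed: B = μ₀ I_d/(2πr) = (4π×10^-7)(2.486×10^-3)/(2π·0.124) = 4.01×10^-9 T.

4.01×10^-9 T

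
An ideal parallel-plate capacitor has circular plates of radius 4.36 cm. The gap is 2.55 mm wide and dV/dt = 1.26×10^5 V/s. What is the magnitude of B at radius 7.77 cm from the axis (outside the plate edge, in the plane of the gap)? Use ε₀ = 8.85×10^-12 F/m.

I_d = C dV/dt with C = ε₀πR²/d = 2.073×10^-11 F, so I_d = (2.073×10^-11)(1.26×10^5) = 2.612×10^-6 A.
Outside the plates the loop encloses all of I_d, so B·2πr = μ₀ I_d and B = 6.72×10^-12 T.

6.72×10^-12 T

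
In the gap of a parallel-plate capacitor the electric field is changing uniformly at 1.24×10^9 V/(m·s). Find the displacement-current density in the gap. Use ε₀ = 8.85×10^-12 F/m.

The displacement-current density is ε₀ ∂E/∂t = (8.85×10^-12)(1.24×10^9) = 0.0110 A/m².

0.0110 A/m²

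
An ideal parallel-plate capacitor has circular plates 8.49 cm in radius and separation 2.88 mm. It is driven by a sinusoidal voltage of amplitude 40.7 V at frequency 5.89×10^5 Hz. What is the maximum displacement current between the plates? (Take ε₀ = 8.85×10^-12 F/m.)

The displacement current equals the conduction current C dV/dt, which peaks at C V₀ ω.
With C = ε₀A/d = (8.85×10^-12)(0.02264)/(2.88×10^-3) = 6.957×10^-11 F and ω = 2πf = 3.701×10^6 rad/s, I_d,max = (6.957×10^-11)(40.7)(3.701×10^6) = 0.0105 A.

0.0105 A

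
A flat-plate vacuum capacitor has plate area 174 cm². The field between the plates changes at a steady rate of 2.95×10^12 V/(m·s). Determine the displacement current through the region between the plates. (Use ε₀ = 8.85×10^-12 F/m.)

0.454 A

The displacement current is ε₀ times dΦ_E/dt = ε₀ A dE/dt = (8.85×10^-12)(0.0174)(2.95×10^12) = 0.454 A.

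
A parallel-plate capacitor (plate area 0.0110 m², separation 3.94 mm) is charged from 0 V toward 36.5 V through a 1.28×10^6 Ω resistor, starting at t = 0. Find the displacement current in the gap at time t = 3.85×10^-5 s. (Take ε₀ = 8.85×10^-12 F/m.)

8.44×10^-6 A

With C = ε₀A/d = (8.85×10^-12)(0.0110)/(3.94×10^-3) = 2.471×10^-11 F, the time constant is τ = RC = 3.163×10^-5 s, so t/τ = 1.217 and e^(−t/τ) = 0.2961.
I_d = I_cond = (V₀/R) e^(−t/τ) = (2.852×10^-5)(0.2961) = 8.44×10^-6 A.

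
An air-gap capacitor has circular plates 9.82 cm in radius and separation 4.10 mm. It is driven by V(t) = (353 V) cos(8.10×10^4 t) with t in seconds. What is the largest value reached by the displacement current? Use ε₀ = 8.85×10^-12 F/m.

The displacement current equals the conduction current C dV/dt, which peaks at C V₀ ω.
With C = ε₀A/d = (8.85×10^-12)(0.03030)/(4.10×10^-3) = 6.540×10^-11 F and ω = 8.10×10^4 rad/s, I_d,max = (6.540×10^-11)(353)(8.10×10^4) = 1.87×10^-3 A.

1.87×10^-3 A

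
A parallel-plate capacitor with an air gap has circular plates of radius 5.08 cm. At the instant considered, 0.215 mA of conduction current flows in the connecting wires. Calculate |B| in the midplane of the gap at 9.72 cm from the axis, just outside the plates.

4.42×10^-10 T

By continuity the displacement current in the gap matches the conduction current: I_d = 2.15×10^-4 A.
Outside the plates the loop encloses all of I_d, so B·2πr = μ₀ I_d and B = 4.42×10^-10 T.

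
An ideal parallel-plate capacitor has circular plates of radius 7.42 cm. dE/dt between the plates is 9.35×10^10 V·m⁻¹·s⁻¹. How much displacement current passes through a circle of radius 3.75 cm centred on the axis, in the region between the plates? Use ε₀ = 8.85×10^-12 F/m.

3.66×10^-3 A

I_d = ε₀ dΦ_E/dt = ε₀ πR² (dE/dt) = (8.85×10^-12)(0.01730)(9.35×10^10) = 0.01432 A through the full plate area.
The field is uniform, so I_d,enc = I_d (r/R)² = (0.01432)(3.75/7.42)² = 3.66×10^-3 A.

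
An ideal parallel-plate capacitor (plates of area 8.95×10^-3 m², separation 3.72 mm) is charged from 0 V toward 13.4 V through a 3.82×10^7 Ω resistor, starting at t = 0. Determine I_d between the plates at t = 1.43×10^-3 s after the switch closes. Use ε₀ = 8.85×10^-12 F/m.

C = ε₀A/d = (8.85×10^-12)(8.95×10^-3)/(3.72×10^-3) = 2.129×10^-11 F, so τ = RC = 8.133×10^-4 s.
The conduction current is I(t) = (V₀/R) e^(−t/τ), and the displacement current between the plates equals it.
t/τ = 1.758; I_d = (13.4/3.82×10^7) · e^(−1.758) = (3.508×10^-7)(0.1724) = 6.05×10^-8 A.

6.05×10^-8 A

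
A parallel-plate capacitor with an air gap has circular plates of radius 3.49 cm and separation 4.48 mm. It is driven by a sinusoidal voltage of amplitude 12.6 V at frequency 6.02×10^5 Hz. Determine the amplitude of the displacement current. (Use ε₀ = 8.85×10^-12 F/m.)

3.60×10^-4 A

The displacement current equals the conduction current C dV/dt, which peaks at C V₀ ω.
With C = ε₀A/d = (8.85×10^-12)(3.826×10^-3)/(4.48×10^-3) = 7.558×10^-12 F and ω = 2πf = 3.782×10^6 rad/s, I_d,max = (7.558×10^-12)(12.6)(3.782×10^6) = 3.60×10^-4 A.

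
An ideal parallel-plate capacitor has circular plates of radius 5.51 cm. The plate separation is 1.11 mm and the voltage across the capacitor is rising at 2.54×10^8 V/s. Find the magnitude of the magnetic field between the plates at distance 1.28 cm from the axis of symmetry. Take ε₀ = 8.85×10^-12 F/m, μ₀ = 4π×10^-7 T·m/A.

dE/dt = (dV/dt)/d = 2.288×10^11 V/(m·s); I_d = ε₀(πR²)(dE/dt) = (8.85×10^-12)(9.538×10^-3)(2.288×10^11) = 0.01931 A.
An Ampèrian loop of radius r encloses a fraction (r/R)² of I_d. Then B·2πr = μ₀ I_d (r/R)², giving B = μ₀ I_d r/(2πR²) = 1.63×10^-8 T.

1.63×10^-8 T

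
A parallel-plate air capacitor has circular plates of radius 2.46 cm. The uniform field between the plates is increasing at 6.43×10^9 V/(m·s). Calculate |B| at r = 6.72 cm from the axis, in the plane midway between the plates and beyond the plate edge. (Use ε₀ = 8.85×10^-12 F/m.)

3.22×10^-10 T

I_d = ε₀ dΦ_E/dt = ε₀ πR² (dE/dt) = (8.85×10^-12)(1.901×10^-3)(6.43×10^9) = 1.082×10^-4 A through the full plate area.
With r > R the enclosed displacement current is the full I_d; B = μ₀ I_d / (2πr) = 3.22×10^-10 T.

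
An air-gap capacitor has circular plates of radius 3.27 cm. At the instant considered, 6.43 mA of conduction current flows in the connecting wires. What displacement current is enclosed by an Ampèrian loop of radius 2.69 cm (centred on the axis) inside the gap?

No conduction current crosses the gap, so I_d there equals the 6.43×10^-3 A in the leads.
The field is uniform, so I_d,enc = I_d (r/R)² = (6.43×10^-3)(2.69/3.27)² = 4.35×10^-3 A.

4.35×10^-3 A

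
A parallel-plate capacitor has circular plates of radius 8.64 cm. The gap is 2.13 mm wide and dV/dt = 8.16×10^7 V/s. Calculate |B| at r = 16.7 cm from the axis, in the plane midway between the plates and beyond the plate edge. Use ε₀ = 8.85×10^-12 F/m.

9.52×10^-9 T

I_d = C dV/dt with C = ε₀πR²/d = 9.743×10^-11 F, so I_d = (9.743×10^-11)(8.16×10^7) = 7.950×10^-3 A.
For r ≥ R the full I_d is enclosed: B = μ₀ I_d/(2πr) = (4π×10^-7)(7.950×10^-3)/(2π·0.167) = 9.52×10^-9 T.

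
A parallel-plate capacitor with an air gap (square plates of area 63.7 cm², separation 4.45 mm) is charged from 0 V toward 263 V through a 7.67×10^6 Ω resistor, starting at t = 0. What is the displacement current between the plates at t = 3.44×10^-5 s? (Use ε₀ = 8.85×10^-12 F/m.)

2.41×10^-5 A

C = ε₀A/d = (8.85×10^-12)(6.37×10^-3)/(4.45×10^-3) = 1.267×10^-11 F and τ = RC = 9.718×10^-5 s. I_d in the gap equals the RC charging current.
I_d(t) = (V₀/R) e^(−t/τ) = 3.429×10^-5 · e^(−0.3540) = 2.41×10^-5 A.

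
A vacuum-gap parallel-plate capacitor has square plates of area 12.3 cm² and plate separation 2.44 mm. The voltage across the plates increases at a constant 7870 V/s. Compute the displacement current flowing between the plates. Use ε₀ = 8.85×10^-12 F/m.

3.51×10^-8 A

E = V/d so dE/dt = (dV/dt)/d = 3.225×10^6 V/(m·s), and I_d = ε₀ A dE/dt = (8.85×10^-12)(1.23×10^-3)(3.225×10^6) = 3.51×10^-8 A.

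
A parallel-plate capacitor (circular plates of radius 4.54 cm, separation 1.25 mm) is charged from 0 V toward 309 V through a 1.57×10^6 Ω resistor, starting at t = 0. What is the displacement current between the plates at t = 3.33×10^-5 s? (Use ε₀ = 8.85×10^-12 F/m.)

1.24×10^-4 A

With C = ε₀A/d = (8.85×10^-12)(6.475×10^-3)/(1.25×10^-3) = 4.584×10^-11 F, the time constant is τ = RC = 7.197×10^-5 s, so t/τ = 0.4627 and e^(−t/τ) = 0.6296.
I_d = I_cond = (V₀/R) e^(−t/τ) = (1.968×10^-4)(0.6296) = 1.24×10^-4 A.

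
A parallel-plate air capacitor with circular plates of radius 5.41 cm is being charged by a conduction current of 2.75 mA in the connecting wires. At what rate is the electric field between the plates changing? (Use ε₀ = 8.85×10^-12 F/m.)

The displacement current between the plates equals the conduction current, I_d = 2.75 mA.
Inverting I_d = ε₀ A dE/dt gives dE/dt = 2.75×10^-3 / (8.85×10^-12 · 9.195×10^-3) = 3.38×10^10 V/(m·s).

3.38×10^10 V/(m·s)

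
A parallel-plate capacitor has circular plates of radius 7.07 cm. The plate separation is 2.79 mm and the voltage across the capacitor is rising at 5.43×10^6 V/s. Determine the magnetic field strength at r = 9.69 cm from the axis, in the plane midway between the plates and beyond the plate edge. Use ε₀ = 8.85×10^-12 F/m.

5.58×10^-10 T

With E = V/d, dE/dt = 1.946×10^9 V/(m·s) and πR² = 0.01570 m², giving I_d = ε₀ πR² dE/dt = 2.704×10^-4 A.
Outside the plates the loop encloses all of I_d, so B·2πr = μ₀ I_d and B = 5.58×10^-10 T.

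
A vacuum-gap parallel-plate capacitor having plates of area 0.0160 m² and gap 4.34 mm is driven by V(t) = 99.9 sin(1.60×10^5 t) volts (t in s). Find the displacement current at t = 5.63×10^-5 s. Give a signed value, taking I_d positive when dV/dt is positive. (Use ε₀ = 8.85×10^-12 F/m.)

dV/dt = (99.9)(1.60×10^5)·cos(9.008) = -1.462×10^7 V/s.
I_d = C dV/dt with C = ε₀A/d = (8.85×10^-12)(0.0160)/(4.34×10^-3) = 3.263×10^-11 F, so I_d = (3.263×10^-11)(-1.462×10^7) = -4.77×10^-4 A.

-4.77×10^-4 A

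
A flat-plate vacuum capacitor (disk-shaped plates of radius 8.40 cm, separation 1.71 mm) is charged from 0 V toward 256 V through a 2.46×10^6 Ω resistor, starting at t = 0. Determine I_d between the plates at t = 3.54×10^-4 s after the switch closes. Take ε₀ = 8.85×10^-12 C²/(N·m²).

2.97×10^-5 A

C = ε₀A/d = (8.85×10^-12)(0.02217)/(1.71×10^-3) = 1.147×10^-10 F, so τ = RC = 2.822×10^-4 s.
The conduction current is I(t) = (V₀/R) e^(−t/τ), and the displacement current between the plates equals it.
t/τ = 1.254; I_d = (256/2.46×10^6) · e^(−1.254) = (1.041×10^-4)(0.2854) = 2.97×10^-5 A.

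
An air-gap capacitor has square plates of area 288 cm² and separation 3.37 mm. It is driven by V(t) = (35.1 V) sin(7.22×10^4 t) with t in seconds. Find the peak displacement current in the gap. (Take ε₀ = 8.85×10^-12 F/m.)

C = ε₀A/d = (8.85×10^-12)(0.0288)/(3.37×10^-3) = 7.563×10^-11 F; ω = 7.22×10^4 rad/s.
I_d = C dV/dt, so |I_d|_max = C V₀ ω = (7.563×10^-11)(35.1)(7.22×10^4) = 1.92×10^-4 A.

1.92×10^-4 A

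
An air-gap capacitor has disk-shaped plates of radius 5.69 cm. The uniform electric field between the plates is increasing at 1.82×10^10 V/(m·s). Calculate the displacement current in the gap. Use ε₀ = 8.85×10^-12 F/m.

1.64×10^-3 A

The displacement current is ε₀ times dΦ_E/dt = ε₀ A dE/dt = (8.85×10^-12)(0.01017)(1.82×10^10) = 1.64×10^-3 A.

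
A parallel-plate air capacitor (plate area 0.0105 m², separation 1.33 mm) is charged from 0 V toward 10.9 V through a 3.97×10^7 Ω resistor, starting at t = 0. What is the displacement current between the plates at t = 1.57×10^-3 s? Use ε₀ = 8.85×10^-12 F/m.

C = ε₀A/d = (8.85×10^-12)(0.0105)/(1.33×10^-3) = 6.987×10^-11 F and τ = RC = 2.774×10^-3 s. I_d in the gap equals the RC charging current.
I_d(t) = (V₀/R) e^(−t/τ) = 2.746×10^-7 · e^(−0.5660) = 1.56×10^-7 A.

1.56×10^-7 A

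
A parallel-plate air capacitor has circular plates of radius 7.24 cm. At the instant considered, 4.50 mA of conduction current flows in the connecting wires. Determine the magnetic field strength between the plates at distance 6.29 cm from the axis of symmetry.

1.08×10^-8 T

Between the plates the displacement current equals the wire current: I_d = 4.50 mA = 4.50×10^-3 A.
For r < R the Ampère–Maxwell law gives B(2πr) = μ₀ I_d (r²/R²), so B = μ₀ I_d r/(2πR²) = (4π×10^-7)(4.50×10^-3)(0.0629)/(2π·0.0724²) = 1.08×10^-8 T.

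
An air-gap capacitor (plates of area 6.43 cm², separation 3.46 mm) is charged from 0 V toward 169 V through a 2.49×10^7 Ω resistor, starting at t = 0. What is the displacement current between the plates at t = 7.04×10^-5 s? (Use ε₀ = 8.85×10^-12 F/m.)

1.22×10^-6 A

With C = ε₀A/d = (8.85×10^-12)(6.43×10^-4)/(3.46×10^-3) = 1.645×10^-12 F, the time constant is τ = RC = 4.096×10^-5 s, so t/τ = 1.719 and e^(−t/τ) = 0.1792.
I_d = I_cond = (V₀/R) e^(−t/τ) = (6.787×10^-6)(0.1792) = 1.22×10^-6 A.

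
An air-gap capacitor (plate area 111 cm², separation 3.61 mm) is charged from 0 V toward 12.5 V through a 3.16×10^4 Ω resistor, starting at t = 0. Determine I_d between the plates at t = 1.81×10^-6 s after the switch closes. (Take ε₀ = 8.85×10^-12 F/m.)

C = ε₀A/d = (8.85×10^-12)(0.0111)/(3.61×10^-3) = 2.721×10^-11 F and τ = RC = 8.598×10^-7 s. I_d in the gap equals the RC charging current.
I_d(t) = (V₀/R) e^(−t/τ) = 3.956×10^-4 · e^(−2.105) = 4.82×10^-5 A.

4.82×10^-5 A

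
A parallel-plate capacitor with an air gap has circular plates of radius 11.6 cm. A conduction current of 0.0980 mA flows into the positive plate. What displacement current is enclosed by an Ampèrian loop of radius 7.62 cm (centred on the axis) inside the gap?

No conduction current crosses the gap, so I_d there equals the 9.80×10^-5 A in the leads.
The field is uniform, so I_d,enc = I_d (r/R)² = (9.80×10^-5)(7.62/11.6)² = 4.23×10^-5 A.

4.23×10^-5 A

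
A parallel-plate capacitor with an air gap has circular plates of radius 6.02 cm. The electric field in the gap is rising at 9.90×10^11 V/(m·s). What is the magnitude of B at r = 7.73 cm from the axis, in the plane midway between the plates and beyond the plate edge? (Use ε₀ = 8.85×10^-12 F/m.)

Total displacement current: I_d = ε₀(πR²)(dE/dt) = (8.85×10^-12)(0.01139)(9.90×10^11) = 0.09979 A.
Outside the plates the loop encloses all of I_d, so B·2πr = μ₀ I_d and B = 2.58×10^-7 T.

2.58×10^-7 T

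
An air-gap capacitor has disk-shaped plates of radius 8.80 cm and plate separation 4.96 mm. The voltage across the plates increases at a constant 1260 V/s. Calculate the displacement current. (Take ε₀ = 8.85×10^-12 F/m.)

5.47×10^-8 A

E = V/d so dE/dt = (dV/dt)/d = 2.540×10^5 V/(m·s), and I_d = ε₀ A dE/dt = (8.85×10^-12)(0.02433)(2.540×10^5) = 5.47×10^-8 A.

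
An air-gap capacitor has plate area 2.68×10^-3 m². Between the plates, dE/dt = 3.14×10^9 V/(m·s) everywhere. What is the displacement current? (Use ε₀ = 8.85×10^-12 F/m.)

The displacement current is ε₀ times dΦ_E/dt = ε₀ A dE/dt = (8.85×10^-12)(2.68×10^-3)(3.14×10^9) = 7.45×10^-5 A.

7.45×10^-5 A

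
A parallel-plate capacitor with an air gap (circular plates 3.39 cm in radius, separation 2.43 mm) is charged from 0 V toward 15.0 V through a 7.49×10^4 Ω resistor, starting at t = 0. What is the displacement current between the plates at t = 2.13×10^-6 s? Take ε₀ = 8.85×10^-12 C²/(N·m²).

With C = ε₀A/d = (8.85×10^-12)(3.610×10^-3)/(2.43×10^-3) = 1.315×10^-11 F, the time constant is τ = RC = 9.849×10^-7 s, so t/τ = 2.163 and e^(−t/τ) = 0.1150.
I_d = I_cond = (V₀/R) e^(−t/τ) = (2.003×10^-4)(0.1150) = 2.30×10^-5 A.

2.30×10^-5 A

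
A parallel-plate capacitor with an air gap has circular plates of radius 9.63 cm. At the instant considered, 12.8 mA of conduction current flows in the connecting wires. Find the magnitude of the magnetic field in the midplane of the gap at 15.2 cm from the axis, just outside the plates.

By continuity the displacement current in the gap matches the conduction current: I_d = 0.0128 A.
With r > R the enclosed displacement current is the full I_d; B = μ₀ I_d / (2πr) = 1.68×10^-8 T.

1.68×10^-8 T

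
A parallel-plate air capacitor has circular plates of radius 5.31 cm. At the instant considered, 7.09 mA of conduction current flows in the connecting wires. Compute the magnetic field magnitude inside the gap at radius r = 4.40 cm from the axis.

2.21×10^-8 T

By continuity the displacement current in the gap matches the conduction current: I_d = 7.09×10^-3 A.
An Ampèrian loop of radius r encloses a fraction (r/R)² of I_d. Then B·2πr = μ₀ I_d (r/R)², giving B = μ₀ I_d r/(2πR²) = 2.21×10^-8 T.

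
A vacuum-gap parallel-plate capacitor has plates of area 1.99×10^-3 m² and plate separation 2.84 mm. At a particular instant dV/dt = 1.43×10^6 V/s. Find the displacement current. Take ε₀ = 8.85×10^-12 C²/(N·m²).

8.87×10^-6 A

The displacement current equals the charging current C dV/dt. With C = ε₀A/d = (8.85×10^-12)(1.99×10^-3)/(2.84×10^-3) = 6.201×10^-12 F, I_d = (6.201×10^-12)(1.43×10^6) = 8.87×10^-6 A.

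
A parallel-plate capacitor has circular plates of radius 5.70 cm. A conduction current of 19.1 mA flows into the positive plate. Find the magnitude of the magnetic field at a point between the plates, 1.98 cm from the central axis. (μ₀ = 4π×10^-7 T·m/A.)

By continuity the displacement current in the gap matches the conduction current: I_d = 0.0191 A.
For r < R the Ampère–Maxwell law gives B(2πr) = μ₀ I_d (r²/R²), so B = μ₀ I_d r/(2πR²) = (4π×10^-7)(0.0191)(0.0198)/(2π·0.0570²) = 2.33×10^-8 T.

2.33×10^-8 T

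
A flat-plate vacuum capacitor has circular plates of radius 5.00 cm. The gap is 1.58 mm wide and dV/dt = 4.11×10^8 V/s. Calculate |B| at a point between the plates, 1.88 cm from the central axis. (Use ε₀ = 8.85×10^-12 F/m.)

2.72×10^-8 T

With E = V/d, dE/dt = 2.601×10^11 V/(m·s) and πR² = 7.854×10^-3 m², giving I_d = ε₀ πR² dE/dt = 0.01808 A.
An Ampèrian loop of radius r encloses a fraction (r/R)² of I_d. Then B·2πr = μ₀ I_d (r/R)², giving B = μ₀ I_d r/(2πR²) = 2.72×10^-8 T.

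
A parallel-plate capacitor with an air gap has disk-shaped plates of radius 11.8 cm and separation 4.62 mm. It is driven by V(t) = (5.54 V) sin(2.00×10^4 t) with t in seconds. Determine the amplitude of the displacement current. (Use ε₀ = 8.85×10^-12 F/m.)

9.28×10^-6 A

(dE/dt)_max = V₀ω/d = 2.398×10^7 V/(m·s); ω = 2.00×10^4 rad/s.
I_d,max = ε₀ A (dE/dt)_max = (8.85×10^-12)(0.04374)(2.398×10^7) = 9.28×10^-6 A.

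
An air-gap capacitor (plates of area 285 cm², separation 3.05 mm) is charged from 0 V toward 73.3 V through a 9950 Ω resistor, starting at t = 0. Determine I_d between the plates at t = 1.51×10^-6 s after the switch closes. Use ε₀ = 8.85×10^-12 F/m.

1.18×10^-3 A

C = ε₀A/d = (8.85×10^-12)(0.0285)/(3.05×10^-3) = 8.270×10^-11 F, so τ = RC = 8.229×10^-7 s.
The conduction current is I(t) = (V₀/R) e^(−t/τ), and the displacement current between the plates equals it.
t/τ = 1.835; I_d = (73.3/9950) · e^(−1.835) = (7.367×10^-3)(0.1596) = 1.18×10^-3 A.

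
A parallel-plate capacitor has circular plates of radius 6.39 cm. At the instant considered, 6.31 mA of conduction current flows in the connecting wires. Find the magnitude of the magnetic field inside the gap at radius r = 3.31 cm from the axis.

1.02×10^-8 T

No conduction current crosses the gap, so I_d there equals the 6.31×10^-3 A in the leads.
An Ampèrian loop of radius r encloses a fraction (r/R)² of I_d. Then B·2πr = μ₀ I_d (r/R)², giving B = μ₀ I_d r/(2πR²) = 1.02×10^-8 T.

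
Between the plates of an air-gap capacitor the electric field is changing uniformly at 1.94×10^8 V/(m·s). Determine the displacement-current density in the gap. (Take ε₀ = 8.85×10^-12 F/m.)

The displacement-current density is ε₀ ∂E/∂t = (8.85×10^-12)(1.94×10^8) = 1.72×10^-3 A/m².

1.72×10^-3 A/m²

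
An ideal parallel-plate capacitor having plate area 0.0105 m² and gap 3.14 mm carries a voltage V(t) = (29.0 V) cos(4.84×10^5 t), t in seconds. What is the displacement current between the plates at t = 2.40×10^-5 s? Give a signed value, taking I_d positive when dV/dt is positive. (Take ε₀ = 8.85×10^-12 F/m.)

3.38×10^-4 A

dE/dt = (V₀ω/d)·−sin(ωt) with ωt = 11.616 rad: (29.0)(4.84×10^5)(0.8136)/(3.14×10^-3) = 3.637×10^9 V/(m·s).
I_d = ε₀ A dE/dt = (8.85×10^-12)(0.0105)(3.637×10^9) = 3.38×10^-4 A.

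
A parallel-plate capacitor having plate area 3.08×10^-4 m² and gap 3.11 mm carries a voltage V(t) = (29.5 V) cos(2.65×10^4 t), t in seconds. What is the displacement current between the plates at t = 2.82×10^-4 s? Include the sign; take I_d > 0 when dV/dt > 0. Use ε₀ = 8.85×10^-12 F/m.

-6.36×10^-7 A

dV/dt = (29.5)(2.65×10^4)·−sin(7.473) = -7.257×10^5 V/s.
I_d = C dV/dt with C = ε₀A/d = (8.85×10^-12)(3.08×10^-4)/(3.11×10^-3) = 8.765×10^-13 F, so I_d = (8.765×10^-13)(-7.257×10^5) = -6.36×10^-7 A.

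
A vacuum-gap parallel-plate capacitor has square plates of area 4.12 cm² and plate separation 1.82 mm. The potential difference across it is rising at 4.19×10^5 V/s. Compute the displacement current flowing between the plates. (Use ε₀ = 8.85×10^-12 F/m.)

E = V/d so dE/dt = (dV/dt)/d = 2.302×10^8 V/(m·s), and I_d = ε₀ A dE/dt = (8.85×10^-12)(4.12×10^-4)(2.302×10^8) = 8.39×10^-7 A.

8.39×10^-7 A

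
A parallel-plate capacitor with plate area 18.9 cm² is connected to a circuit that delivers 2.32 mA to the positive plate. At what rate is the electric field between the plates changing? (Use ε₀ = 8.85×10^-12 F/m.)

By continuity, I_d in the gap equals the 2.32 mA flowing in the wire.
Inverting I_d = ε₀ A dE/dt gives dE/dt = 2.32×10^-3 / (8.85×10^-12 · 1.89×10^-3) = 1.39×10^11 V/(m·s).

1.39×10^11 V/(m·s)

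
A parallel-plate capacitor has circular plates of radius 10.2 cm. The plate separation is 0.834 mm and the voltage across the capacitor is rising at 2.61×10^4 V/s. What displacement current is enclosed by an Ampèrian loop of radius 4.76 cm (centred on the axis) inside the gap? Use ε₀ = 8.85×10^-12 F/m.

I_d = C dV/dt with C = ε₀πR²/d = 3.469×10^-10 F, so I_d = (3.469×10^-10)(2.61×10^4) = 9.054×10^-6 A.
Since J_d is uniform, the enclosed fraction is (r/R)² = 0.2178, giving I_d,enc = 1.97×10^-6 A.

1.97×10^-6 A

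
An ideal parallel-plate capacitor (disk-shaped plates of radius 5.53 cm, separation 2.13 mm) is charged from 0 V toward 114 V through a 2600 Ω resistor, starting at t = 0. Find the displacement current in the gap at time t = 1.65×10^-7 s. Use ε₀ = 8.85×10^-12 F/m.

8.94×10^-3 A

C = ε₀A/d = (8.85×10^-12)(9.607×10^-3)/(2.13×10^-3) = 3.992×10^-11 F, so τ = RC = 1.038×10^-7 s.
The conduction current is I(t) = (V₀/R) e^(−t/τ), and the displacement current between the plates equals it.
t/τ = 1.590; I_d = (114/2600) · e^(−1.590) = (0.04385)(0.2039) = 8.94×10^-3 A.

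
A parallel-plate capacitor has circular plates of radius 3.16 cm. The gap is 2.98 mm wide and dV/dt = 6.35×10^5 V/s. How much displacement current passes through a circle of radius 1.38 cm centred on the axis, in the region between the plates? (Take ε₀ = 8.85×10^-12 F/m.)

I_d = C dV/dt with C = ε₀πR²/d = 9.316×10^-12 F, so I_d = (9.316×10^-12)(6.35×10^5) = 5.916×10^-6 A.
Since J_d is uniform, the enclosed fraction is (r/R)² = 0.1907, giving I_d,enc = 1.13×10^-6 A.

1.13×10^-6 A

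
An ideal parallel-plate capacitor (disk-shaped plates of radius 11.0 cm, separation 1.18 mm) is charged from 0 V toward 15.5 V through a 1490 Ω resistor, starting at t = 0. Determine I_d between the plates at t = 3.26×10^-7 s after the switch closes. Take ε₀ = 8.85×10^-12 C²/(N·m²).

4.83×10^-3 A

C = ε₀A/d = (8.85×10^-12)(0.03801)/(1.18×10^-3) = 2.851×10^-10 F, so τ = RC = 4.248×10^-7 s.
The conduction current is I(t) = (V₀/R) e^(−t/τ), and the displacement current between the plates equals it.
t/τ = 0.7674; I_d = (15.5/1490) · e^(−0.7674) = (0.01040)(0.4642) = 4.83×10^-3 A.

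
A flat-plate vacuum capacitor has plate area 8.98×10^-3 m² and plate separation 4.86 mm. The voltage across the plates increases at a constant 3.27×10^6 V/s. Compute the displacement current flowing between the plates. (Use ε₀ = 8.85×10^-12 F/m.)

The displacement current equals the charging current C dV/dt. With C = ε₀A/d = (8.85×10^-12)(8.98×10^-3)/(4.86×10^-3) = 1.635×10^-11 F, I_d = (1.635×10^-11)(3.27×10^6) = 5.35×10^-5 A.

5.35×10^-5 A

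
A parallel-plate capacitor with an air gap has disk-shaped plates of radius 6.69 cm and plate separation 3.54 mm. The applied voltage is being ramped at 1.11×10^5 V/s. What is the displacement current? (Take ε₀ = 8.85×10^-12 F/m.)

E = V/d so dE/dt = (dV/dt)/d = 3.136×10^7 V/(m·s), and I_d = ε₀ A dE/dt = (8.85×10^-12)(0.01406)(3.136×10^7) = 3.90×10^-6 A.

3.90×10^-6 A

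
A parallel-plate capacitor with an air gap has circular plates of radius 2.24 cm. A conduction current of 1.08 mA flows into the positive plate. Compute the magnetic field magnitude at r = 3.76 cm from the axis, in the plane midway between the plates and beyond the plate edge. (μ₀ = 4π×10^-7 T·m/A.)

5.74×10^-9 T

Between the plates the displacement current equals the wire current: I_d = 1.08 mA = 1.08×10^-3 A.
Outside the plates the loop encloses all of I_d, so B·2πr = μ₀ I_d and B = 5.74×10^-9 T.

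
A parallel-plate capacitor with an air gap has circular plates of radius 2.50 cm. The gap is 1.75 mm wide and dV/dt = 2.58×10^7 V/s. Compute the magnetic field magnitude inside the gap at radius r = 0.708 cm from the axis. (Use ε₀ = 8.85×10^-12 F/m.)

With E = V/d, dE/dt = 1.474×10^10 V/(m·s) and πR² = 1.963×10^-3 m², giving I_d = ε₀ πR² dE/dt = 2.561×10^-4 A.
For r < R the Ampère–Maxwell law gives B(2πr) = μ₀ I_d (r²/R²), so B = μ₀ I_d r/(2πR²) = (4π×10^-7)(2.561×10^-4)(7.08×10^-3)/(2π·0.0250²) = 5.80×10^-10 T.

5.80×10^-10 T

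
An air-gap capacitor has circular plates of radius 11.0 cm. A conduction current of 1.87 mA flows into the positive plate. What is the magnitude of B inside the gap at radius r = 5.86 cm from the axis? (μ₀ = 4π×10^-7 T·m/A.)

1.81×10^-9 T

No conduction current crosses the gap, so I_d there equals the 1.87×10^-3 A in the leads.
∮B·dl = μ₀ I_d,enc with I_d,enc = I_d r²/R² = 5.307×10^-4 A; so B = μ₀ I_d,enc/(2πr) = 1.81×10^-9 T.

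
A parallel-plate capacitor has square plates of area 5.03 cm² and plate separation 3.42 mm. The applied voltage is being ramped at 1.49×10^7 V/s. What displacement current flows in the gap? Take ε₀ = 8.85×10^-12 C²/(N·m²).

1.94×10^-5 A

The displacement current equals the charging current C dV/dt. With C = ε₀A/d = (8.85×10^-12)(5.03×10^-4)/(3.42×10^-3) = 1.302×10^-12 F, I_d = (1.302×10^-12)(1.49×10^7) = 1.94×10^-5 A.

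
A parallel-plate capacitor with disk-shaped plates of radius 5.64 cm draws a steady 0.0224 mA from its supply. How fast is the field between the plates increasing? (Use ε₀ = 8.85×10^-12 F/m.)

Charge continuity gives I_d = I = 2.24×10^-5 A between the plates.
Inverting I_d = ε₀ A dE/dt gives dE/dt = 2.24×10^-5 / (8.85×10^-12 · 9.993×10^-3) = 2.53×10^8 V/(m·s).

2.53×10^8 V/(m·s)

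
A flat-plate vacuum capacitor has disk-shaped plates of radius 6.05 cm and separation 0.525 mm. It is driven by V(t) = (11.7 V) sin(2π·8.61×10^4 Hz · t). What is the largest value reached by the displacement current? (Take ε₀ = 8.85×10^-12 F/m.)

1.23×10^-3 A

The displacement current equals the conduction current C dV/dt, which peaks at C V₀ ω.
With C = ε₀A/d = (8.85×10^-12)(0.01150)/(5.25×10^-4) = 1.939×10^-10 F and ω = 2πf = 5.410×10^5 rad/s, I_d,max = (1.939×10^-10)(11.7)(5.410×10^5) = 1.23×10^-3 A.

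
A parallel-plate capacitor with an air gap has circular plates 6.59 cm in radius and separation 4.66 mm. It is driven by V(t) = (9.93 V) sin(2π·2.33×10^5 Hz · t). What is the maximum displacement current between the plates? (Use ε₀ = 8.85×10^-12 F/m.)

The displacement current equals the conduction current C dV/dt, which peaks at C V₀ ω.
With C = ε₀A/d = (8.85×10^-12)(0.01364)/(4.66×10^-3) = 2.590×10^-11 F and ω = 2πf = 1.464×10^6 rad/s, I_d,max = (2.590×10^-11)(9.93)(1.464×10^6) = 3.77×10^-4 A.

3.77×10^-4 A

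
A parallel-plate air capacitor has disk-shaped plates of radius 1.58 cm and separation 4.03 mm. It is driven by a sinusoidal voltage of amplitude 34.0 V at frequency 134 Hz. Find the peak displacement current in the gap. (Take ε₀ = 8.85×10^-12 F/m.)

4.93×10^-8 A

C = ε₀A/d = (8.85×10^-12)(7.843×10^-4)/(4.03×10^-3) = 1.722×10^-12 F; ω = 2πf = 841.9 rad/s.
I_d = C dV/dt, so |I_d|_max = C V₀ ω = (1.722×10^-12)(34.0)(841.9) = 4.93×10^-8 A.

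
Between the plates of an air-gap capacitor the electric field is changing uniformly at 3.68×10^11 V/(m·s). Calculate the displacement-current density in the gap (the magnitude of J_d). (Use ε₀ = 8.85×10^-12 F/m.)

3.26 A/m²

J_d = ε₀ dE/dt = (8.85×10^-12)(3.68×10^11) = 3.26 A/m².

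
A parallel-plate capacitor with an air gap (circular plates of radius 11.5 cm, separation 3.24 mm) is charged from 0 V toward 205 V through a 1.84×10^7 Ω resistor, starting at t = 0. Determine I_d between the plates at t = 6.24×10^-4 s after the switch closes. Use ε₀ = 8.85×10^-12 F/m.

With C = ε₀A/d = (8.85×10^-12)(0.04155)/(3.24×10^-3) = 1.135×10^-10 F, the time constant is τ = RC = 2.088×10^-3 s, so t/τ = 0.2989 and e^(−t/τ) = 0.7416.
I_d = I_cond = (V₀/R) e^(−t/τ) = (1.114×10^-5)(0.7416) = 8.26×10^-6 A.

8.26×10^-6 A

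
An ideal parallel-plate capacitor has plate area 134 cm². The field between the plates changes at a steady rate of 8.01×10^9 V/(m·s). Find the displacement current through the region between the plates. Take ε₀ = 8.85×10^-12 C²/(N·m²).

9.50×10^-4 A

With a uniform field, Φ_E = EA, so I_d = ε₀ A dE/dt = 9.50×10^-4 A.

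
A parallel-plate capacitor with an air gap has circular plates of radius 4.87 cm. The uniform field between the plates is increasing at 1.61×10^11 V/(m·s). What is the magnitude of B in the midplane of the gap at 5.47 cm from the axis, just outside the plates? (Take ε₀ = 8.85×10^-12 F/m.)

3.88×10^-8 T

Total displacement current: I_d = ε₀(πR²)(dE/dt) = (8.85×10^-12)(7.451×10^-3)(1.61×10^11) = 0.01062 A.
Outside the plates the loop encloses all of I_d, so B·2πr = μ₀ I_d and B = 3.88×10^-8 T.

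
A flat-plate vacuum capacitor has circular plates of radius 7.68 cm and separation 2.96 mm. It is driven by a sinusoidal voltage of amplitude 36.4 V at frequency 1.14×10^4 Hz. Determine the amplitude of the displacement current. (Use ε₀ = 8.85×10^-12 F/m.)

The displacement current equals the conduction current C dV/dt, which peaks at C V₀ ω.
With C = ε₀A/d = (8.85×10^-12)(0.01853)/(2.96×10^-3) = 5.540×10^-11 F and ω = 2πf = 7.163×10^4 rad/s, I_d,max = (5.540×10^-11)(36.4)(7.163×10^4) = 1.44×10^-4 A.

1.44×10^-4 A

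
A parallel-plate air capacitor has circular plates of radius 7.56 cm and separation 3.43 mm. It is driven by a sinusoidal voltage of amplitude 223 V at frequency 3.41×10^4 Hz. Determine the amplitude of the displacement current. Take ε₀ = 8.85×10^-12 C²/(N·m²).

The displacement current equals the conduction current C dV/dt, which peaks at C V₀ ω.
With C = ε₀A/d = (8.85×10^-12)(0.01796)/(3.43×10^-3) = 4.634×10^-11 F and ω = 2πf = 2.143×10^5 rad/s, I_d,max = (4.634×10^-11)(223)(2.143×10^5) = 2.21×10^-3 A.

2.21×10^-3 A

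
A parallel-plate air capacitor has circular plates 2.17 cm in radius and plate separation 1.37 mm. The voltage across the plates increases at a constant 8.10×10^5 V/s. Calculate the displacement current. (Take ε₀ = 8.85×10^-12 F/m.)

7.74×10^-6 A

The field between the plates is E = V/d, so dE/dt = (8.10×10^5)/(1.37×10^-3 m) = 5.912×10^8 V/(m·s).
I_d = ε₀ A (dE/dt) = (8.85×10^-12)(1.479×10^-3)(5.912×10^8) = 7.74×10^-6 A.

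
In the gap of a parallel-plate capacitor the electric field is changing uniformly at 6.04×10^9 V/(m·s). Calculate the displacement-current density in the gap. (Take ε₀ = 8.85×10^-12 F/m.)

J_d = ε₀ dE/dt = (8.85×10^-12)(6.04×10^9) = 0.0535 A/m².

0.0535 A/m²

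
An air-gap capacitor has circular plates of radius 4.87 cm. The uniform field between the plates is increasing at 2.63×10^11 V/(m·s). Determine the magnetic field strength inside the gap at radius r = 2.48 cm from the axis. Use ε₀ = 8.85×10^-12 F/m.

3.63×10^-8 T

Total displacement current: I_d = ε₀(πR²)(dE/dt) = (8.85×10^-12)(7.451×10^-3)(2.63×10^11) = 0.01734 A.
∮B·dl = μ₀ I_d,enc with I_d,enc = I_d r²/R² = 4.497×10^-3 A; so B = μ₀ I_d,enc/(2πr) = 3.63×10^-8 T.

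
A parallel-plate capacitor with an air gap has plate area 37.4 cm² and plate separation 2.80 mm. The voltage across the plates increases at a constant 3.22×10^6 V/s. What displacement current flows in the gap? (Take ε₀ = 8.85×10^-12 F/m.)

3.81×10^-5 A

E = V/d so dE/dt = (dV/dt)/d = 1.150×10^9 V/(m·s), and I_d = ε₀ A dE/dt = (8.85×10^-12)(3.74×10^-3)(1.150×10^9) = 3.81×10^-5 A.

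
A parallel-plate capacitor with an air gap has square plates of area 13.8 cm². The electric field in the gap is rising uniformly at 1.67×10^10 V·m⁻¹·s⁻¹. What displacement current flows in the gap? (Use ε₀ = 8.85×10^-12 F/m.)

2.04×10^-4 A

I_d = ε₀ A (dE/dt) = (8.85×10^-12)(1.38×10^-3 m²)(1.67×10^10) = 2.04×10^-4 A.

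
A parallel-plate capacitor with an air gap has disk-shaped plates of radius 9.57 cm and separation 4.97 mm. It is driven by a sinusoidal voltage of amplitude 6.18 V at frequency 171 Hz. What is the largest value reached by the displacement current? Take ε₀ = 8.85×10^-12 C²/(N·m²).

3.40×10^-7 A

C = ε₀A/d = (8.85×10^-12)(0.02877)/(4.97×10^-3) = 5.123×10^-11 F; ω = 2πf = 1074 rad/s.
I_d = C dV/dt, so |I_d|_max = C V₀ ω = (5.123×10^-11)(6.18)(1074) = 3.40×10^-7 A.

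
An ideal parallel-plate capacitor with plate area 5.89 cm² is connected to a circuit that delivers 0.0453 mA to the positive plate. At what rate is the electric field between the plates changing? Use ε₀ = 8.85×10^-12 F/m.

By continuity, I_d in the gap equals the 0.0453 mA flowing in the wire.
Then dE/dt = I_d/(ε₀A) = 8.69×10^9 V/(m·s).

8.69×10^9 V/(m·s)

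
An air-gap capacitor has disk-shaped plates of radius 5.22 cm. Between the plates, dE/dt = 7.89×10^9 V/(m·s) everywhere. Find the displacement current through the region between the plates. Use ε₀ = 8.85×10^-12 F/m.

The displacement current is ε₀ times dΦ_E/dt = ε₀ A dE/dt = (8.85×10^-12)(8.560×10^-3)(7.89×10^9) = 5.98×10^-4 A.

5.98×10^-4 A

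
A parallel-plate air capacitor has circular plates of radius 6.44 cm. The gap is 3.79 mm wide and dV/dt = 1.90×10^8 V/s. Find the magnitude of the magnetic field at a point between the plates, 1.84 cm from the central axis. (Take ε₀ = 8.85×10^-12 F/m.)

5.13×10^-9 T

I_d = C dV/dt with C = ε₀πR²/d = 3.043×10^-11 F, so I_d = (3.043×10^-11)(1.90×10^8) = 5.782×10^-3 A.
∮B·dl = μ₀ I_d,enc with I_d,enc = I_d r²/R² = 4.720×10^-4 A; so B = μ₀ I_d,enc/(2πr) = 5.13×10^-9 T.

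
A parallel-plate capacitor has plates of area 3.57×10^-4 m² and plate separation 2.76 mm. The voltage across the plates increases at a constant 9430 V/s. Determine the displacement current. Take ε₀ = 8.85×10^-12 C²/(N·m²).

1.08×10^-8 A

The field between the plates is E = V/d, so dE/dt = (9430)/(2.76×10^-3 m) = 3.417×10^6 V/(m·s).
I_d = ε₀ A (dE/dt) = (8.85×10^-12)(3.57×10^-4)(3.417×10^6) = 1.08×10^-8 A.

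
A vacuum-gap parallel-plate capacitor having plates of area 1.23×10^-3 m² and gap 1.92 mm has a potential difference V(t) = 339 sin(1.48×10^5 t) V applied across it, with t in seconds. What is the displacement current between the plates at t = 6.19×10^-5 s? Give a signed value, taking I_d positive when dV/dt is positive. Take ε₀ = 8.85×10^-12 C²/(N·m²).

dE/dt = (V₀ω/d)·cos(ωt) with ωt = 9.1612 rad: (339)(1.48×10^5)(-0.9655)/(1.92×10^-3) = -2.523×10^10 V/(m·s).
I_d = ε₀ A dE/dt = (8.85×10^-12)(1.23×10^-3)(-2.523×10^10) = -2.75×10^-4 A.

-2.75×10^-4 A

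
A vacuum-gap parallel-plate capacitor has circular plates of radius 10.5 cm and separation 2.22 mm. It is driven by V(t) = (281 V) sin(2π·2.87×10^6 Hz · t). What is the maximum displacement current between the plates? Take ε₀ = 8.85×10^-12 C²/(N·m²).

The displacement current equals the conduction current C dV/dt, which peaks at C V₀ ω.
With C = ε₀A/d = (8.85×10^-12)(0.03464)/(2.22×10^-3) = 1.381×10^-10 F and ω = 2πf = 1.803×10^7 rad/s, I_d,max = (1.381×10^-10)(281)(1.803×10^7) = 0.700 A.

0.700 A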